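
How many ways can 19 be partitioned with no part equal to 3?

259

Systematic enumeration (by largest part, then next-largest, …) yields 259.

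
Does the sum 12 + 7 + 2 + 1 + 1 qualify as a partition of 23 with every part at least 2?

No

The parts sum to 23, and the condition 'every summand is at least 2' is violated.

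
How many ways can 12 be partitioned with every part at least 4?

5

Listing the qualifying partitions of 12:
12
8 + 4
7 + 5
6 + 6
4 + 4 + 4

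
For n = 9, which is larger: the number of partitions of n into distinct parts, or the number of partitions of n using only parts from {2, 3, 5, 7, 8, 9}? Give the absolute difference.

Partitions of 9 into distinct parts: 8.
Partitions of 9 using only parts from {2, 3, 5, 7, 8, 9}: 5.
|8 − 5| = 3.

3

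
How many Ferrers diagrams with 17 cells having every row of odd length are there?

38

A partial list (first 12 by largest part):
17
15, 1, 1
13, 3, 1
13, 1, 1, 1, 1
11, 5, 1
11, 3, 3
11, 3, 1, 1, 1
11, 1, 1, 1, 1, 1, 1
9, 7, 1
9, 5, 3
9, 5, 1, 1, 1
9, 3, 3, 1, 1
…and 26 more, for 38 total.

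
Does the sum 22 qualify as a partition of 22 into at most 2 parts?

Yes

The parts sum to 22, and the condition 'there are at most 2 summands' holds.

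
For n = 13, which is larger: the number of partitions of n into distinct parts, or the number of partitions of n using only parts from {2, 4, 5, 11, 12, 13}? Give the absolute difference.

Partitions of 13 into distinct parts: 18.
Partitions of 13 using only parts from {2, 4, 5, 11, 12, 13}: 5.
|18 − 5| = 13.

13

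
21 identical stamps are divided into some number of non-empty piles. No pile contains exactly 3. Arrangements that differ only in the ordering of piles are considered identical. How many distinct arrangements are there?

407

There are 407 such partitions.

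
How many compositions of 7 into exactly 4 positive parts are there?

20

A composition of 7 into 4 positive parts is chosen by placing 3 dividers among the 6 gaps between 7 units: C(6,3) = 20.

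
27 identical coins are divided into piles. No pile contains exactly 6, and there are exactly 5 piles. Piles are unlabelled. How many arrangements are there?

183

Counting exhaustively, 183 partitions satisfy the conditions.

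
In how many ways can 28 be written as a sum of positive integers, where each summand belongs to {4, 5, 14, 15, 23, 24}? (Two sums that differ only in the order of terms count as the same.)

The partitions of 28 that satisfy the conditions:
24,4
23,5
15,5,4,4
14,14
14,5,5,4
5,5,5,5,4,4
4,4,4,4,4,4,4
Counting gives 7.

7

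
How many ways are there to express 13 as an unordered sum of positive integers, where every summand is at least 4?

5

Enumerating:
13
9 + 4
8 + 5
7 + 6
5 + 4 + 4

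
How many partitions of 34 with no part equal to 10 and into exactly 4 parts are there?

A full systematic count gives 249.

249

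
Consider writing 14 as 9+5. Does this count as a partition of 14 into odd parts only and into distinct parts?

The parts sum to 14, and the condition 'every summand is odd' holds; the condition 'all summands are distinct' holds.

Yes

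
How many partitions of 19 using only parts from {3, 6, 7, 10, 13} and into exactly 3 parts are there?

3

They are:
13+3+3
10+6+3
7+6+6
That's 3 in total.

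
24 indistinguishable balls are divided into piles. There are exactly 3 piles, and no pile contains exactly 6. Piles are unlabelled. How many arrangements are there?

A partial list (first 12 by largest part):
22, 1, 1
21, 2, 1
20, 3, 1
20, 2, 2
19, 4, 1
19, 3, 2
18, 5, 1
18, 4, 2
18, 3, 3
17, 5, 2
17, 4, 3
16, 7, 1
…and 27 more, for 39 total.

39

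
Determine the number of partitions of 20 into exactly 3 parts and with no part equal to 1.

Enumerating:
16 + 2 + 2
15 + 3 + 2
14 + 4 + 2
14 + 3 + 3
13 + 5 + 2
13 + 4 + 3
12 + 6 + 2
12 + 5 + 3
12 + 4 + 4
11 + 7 + 2
11 + 6 + 3
11 + 5 + 4
10 + 8 + 2
10 + 7 + 3
10 + 6 + 4
10 + 5 + 5
9 + 9 + 2
9 + 8 + 3
9 + 7 + 4
9 + 6 + 5
8 + 8 + 4
8 + 7 + 5
8 + 6 + 6
7 + 7 + 6

24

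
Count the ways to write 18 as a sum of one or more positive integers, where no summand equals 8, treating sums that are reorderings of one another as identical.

343

Direct enumeration gives 343 partitions.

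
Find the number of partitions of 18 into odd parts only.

A partial list (first 12 by largest part):
17+1
15+3
15+1+1+1
13+5
13+3+1+1
13+1+1+1+1+1
11+7
11+5+1+1
11+3+3+1
11+3+1+1+1+1
11+1+1+1+1+1+1+1
9+9
…and 34 more, for 46 total.

46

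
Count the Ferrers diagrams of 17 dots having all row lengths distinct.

There are too many to list fully; the first 12 (by largest part) are:
17
16, 1
15, 2
14, 3
14, 2, 1
13, 4
13, 3, 1
12, 5
12, 4, 1
12, 3, 2
11, 6
11, 5, 1
…and 26 more, for 38 total.

38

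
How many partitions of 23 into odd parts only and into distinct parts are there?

9

The partitions of 23 that satisfy the conditions:
23
19,3,1
17,5,1
15,7,1
15,5,3
13,9,1
13,7,3
11,9,3
11,7,5
Counting gives 9.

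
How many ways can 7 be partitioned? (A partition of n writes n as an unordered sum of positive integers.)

15

Enumerating:
7
6 + 1
5 + 2
5 + 1 + 1
4 + 3
4 + 2 + 1
4 + 1 + 1 + 1
3 + 3 + 1
3 + 2 + 2
3 + 2 + 1 + 1
3 + 1 + 1 + 1 + 1
2 + 2 + 2 + 1
2 + 2 + 1 + 1 + 1
2 + 1 + 1 + 1 + 1 + 1
1 + 1 + 1 + 1 + 1 + 1 + 1
That's 15 in total.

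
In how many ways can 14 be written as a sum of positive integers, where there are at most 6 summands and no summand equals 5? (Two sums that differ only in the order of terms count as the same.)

67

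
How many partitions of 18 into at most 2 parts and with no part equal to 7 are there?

9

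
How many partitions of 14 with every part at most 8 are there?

There are 116 such partitions.

116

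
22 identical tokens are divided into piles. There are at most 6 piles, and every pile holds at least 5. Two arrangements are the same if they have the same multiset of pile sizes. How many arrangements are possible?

Listing the qualifying partitions of 22:
22
17, 5
16, 6
15, 7
14, 8
13, 9
12, 10
12, 5, 5
11, 11
11, 6, 5
10, 7, 5
10, 6, 6
9, 8, 5
9, 7, 6
8, 8, 6
8, 7, 7
7, 5, 5, 5
6, 6, 5, 5

18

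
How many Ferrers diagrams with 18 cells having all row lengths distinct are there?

46

There are too many to list fully; the first 12 (by largest part) are:
18
17,1
16,2
15,3
15,2,1
14,4
14,3,1
13,5
13,4,1
13,3,2
12,6
12,5,1
…and 34 more, for 46 total.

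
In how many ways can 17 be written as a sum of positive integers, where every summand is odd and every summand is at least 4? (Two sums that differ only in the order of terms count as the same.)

2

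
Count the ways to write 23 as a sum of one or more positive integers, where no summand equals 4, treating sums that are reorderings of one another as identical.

There are 765 such partitions.

765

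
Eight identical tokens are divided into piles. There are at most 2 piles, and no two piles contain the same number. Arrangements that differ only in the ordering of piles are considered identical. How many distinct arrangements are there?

4

The partitions of 8 that satisfy the conditions:
8
7,1
6,2
5,3
That's 4 in total.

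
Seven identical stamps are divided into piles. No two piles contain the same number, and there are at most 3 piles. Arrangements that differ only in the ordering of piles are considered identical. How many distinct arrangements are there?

5

They are:
7
6,1
5,2
4,3
4,2,1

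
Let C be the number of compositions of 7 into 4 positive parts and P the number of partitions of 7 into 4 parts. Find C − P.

17

Compositions: C(6,3) = 20.
Partitions of 7 into exactly 4 parts: 3.
Difference: 20 − 3 = 17.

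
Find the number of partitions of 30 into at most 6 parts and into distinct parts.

A full systematic count gives 294.

294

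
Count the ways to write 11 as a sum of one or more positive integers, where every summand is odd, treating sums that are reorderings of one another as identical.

They are:
11
9 + 1 + 1
7 + 3 + 1
7 + 1 + 1 + 1 + 1
5 + 5 + 1
5 + 3 + 3
5 + 3 + 1 + 1 + 1
5 + 1 + 1 + 1 + 1 + 1 + 1
3 + 3 + 3 + 1 + 1
3 + 3 + 1 + 1 + 1 + 1 + 1
3 + 1 + 1 + 1 + 1 + 1 + 1 + 1 + 1
1 + 1 + 1 + 1 + 1 + 1 + 1 + 1 + 1 + 1 + 1
That's 12 in total.

12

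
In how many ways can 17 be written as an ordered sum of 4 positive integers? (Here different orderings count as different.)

A composition of 17 into 4 positive parts is chosen by placing 3 dividers among the 16 gaps between 17 units: C(16,3) = 560.

560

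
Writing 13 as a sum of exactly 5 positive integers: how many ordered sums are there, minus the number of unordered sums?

477

Compositions: C(12,4) = 495.
Partitions of 13 into exactly 5 parts: 18.
Difference: 495 − 18 = 477.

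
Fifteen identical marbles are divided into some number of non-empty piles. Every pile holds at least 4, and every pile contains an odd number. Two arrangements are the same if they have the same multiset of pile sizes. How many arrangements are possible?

2

Listing the qualifying partitions of 15:
15
5, 5, 5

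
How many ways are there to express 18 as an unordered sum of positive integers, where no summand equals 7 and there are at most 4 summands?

68

There are too many to list fully; the first 12 (by largest part) are:
18
1 + 17
2 + 16
1 + 1 + 16
3 + 15
1 + 2 + 15
1 + 1 + 1 + 15
4 + 14
1 + 3 + 14
2 + 2 + 14
1 + 1 + 2 + 14
5 + 13
…and 56 more, for 68 total.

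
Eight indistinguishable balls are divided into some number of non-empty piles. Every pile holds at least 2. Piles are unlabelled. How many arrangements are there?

The partitions of 8 that satisfy the conditions:
8
6, 2
5, 3
4, 4
4, 2, 2
3, 3, 2
2, 2, 2, 2

7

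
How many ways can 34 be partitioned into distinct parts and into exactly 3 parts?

80

Systematic enumeration (by largest part, then next-largest, …) yields 80.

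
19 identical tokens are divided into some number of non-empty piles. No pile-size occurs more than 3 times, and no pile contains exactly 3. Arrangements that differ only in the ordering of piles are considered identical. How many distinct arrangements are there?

134

Direct enumeration gives 134 partitions.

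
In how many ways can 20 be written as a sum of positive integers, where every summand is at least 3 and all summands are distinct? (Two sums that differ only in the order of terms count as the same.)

Enumerating:
20
3+17
4+16
5+15
6+14
7+13
3+4+13
8+12
3+5+12
9+11
3+6+11
4+5+11
3+7+10
4+6+10
3+8+9
4+7+9
5+6+9
5+7+8
3+4+5+8
3+4+6+7

20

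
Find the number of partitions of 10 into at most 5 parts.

A partial list (first 12 by largest part):
10
1,9
2,8
1,1,8
3,7
1,2,7
1,1,1,7
4,6
1,3,6
2,2,6
1,1,2,6
1,1,1,1,6
…and 18 more, for 30 total.

30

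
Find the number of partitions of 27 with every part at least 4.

81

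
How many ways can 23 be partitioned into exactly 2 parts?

Listing the qualifying partitions of 23:
22, 1
21, 2
20, 3
19, 4
18, 5
17, 6
16, 7
15, 8
14, 9
13, 10
12, 11
Counting gives 11.

11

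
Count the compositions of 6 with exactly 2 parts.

5

By stars and bars with positive parts, the count is C(5,1) = 5.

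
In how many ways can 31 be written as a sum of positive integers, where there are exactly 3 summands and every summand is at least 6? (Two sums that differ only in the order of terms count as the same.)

21

Enumerating:
19, 6, 6
18, 7, 6
17, 8, 6
17, 7, 7
16, 9, 6
16, 8, 7
15, 10, 6
15, 9, 7
15, 8, 8
14, 11, 6
14, 10, 7
14, 9, 8
13, 12, 6
13, 11, 7
13, 10, 8
13, 9, 9
12, 12, 7
12, 11, 8
12, 10, 9
11, 11, 9
11, 10, 10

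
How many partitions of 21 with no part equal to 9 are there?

There are 715 such partitions.

715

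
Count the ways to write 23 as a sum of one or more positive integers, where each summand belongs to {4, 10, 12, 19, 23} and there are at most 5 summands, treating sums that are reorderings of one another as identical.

2

Listing the qualifying partitions of 23:
23
4+19
That's 2 in total.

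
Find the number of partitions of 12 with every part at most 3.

Enumerating:
3, 3, 3, 3
1, 2, 3, 3, 3
1, 1, 1, 3, 3, 3
2, 2, 2, 3, 3
1, 1, 2, 2, 3, 3
1, 1, 1, 1, 2, 3, 3
1, 1, 1, 1, 1, 1, 3, 3
1, 2, 2, 2, 2, 3
1, 1, 1, 2, 2, 2, 3
1, 1, 1, 1, 1, 2, 2, 3
1, 1, 1, 1, 1, 1, 1, 2, 3
1, 1, 1, 1, 1, 1, 1, 1, 1, 3
2, 2, 2, 2, 2, 2
1, 1, 2, 2, 2, 2, 2
1, 1, 1, 1, 2, 2, 2, 2
1, 1, 1, 1, 1, 1, 2, 2, 2
1, 1, 1, 1, 1, 1, 1, 1, 2, 2
1, 1, 1, 1, 1, 1, 1, 1, 1, 1, 2
1, 1, 1, 1, 1, 1, 1, 1, 1, 1, 1, 1

19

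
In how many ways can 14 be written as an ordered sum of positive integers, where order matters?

There are 13 gaps and each independently is a cut or not, giving 2^13 = 8192.

8192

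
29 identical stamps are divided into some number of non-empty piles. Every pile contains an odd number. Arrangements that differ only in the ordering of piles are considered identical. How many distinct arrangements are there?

256

Systematic enumeration (by largest part, then next-largest, …) yields 256.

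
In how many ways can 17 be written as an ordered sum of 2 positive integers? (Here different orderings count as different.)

A composition of 17 into 2 positive parts is chosen by placing 1 dividers among the 16 gaps between 17 units: C(16,1) = 16.

16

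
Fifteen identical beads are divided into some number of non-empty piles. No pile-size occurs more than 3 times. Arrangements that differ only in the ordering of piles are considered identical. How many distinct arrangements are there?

Enumerating by decreasing first part gives 105 partitions in all.

105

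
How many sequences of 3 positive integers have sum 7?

A composition of 7 into 3 positive parts is chosen by placing 2 dividers among the 6 gaps between 7 units: C(6,2) = 15.

15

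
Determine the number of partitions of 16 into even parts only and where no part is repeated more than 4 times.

19

Enumerating:
16
2+14
4+12
2+2+12
6+10
2+4+10
2+2+2+10
8+8
2+6+8
4+4+8
2+2+4+8
2+2+2+2+8
4+6+6
2+2+6+6
2+4+4+6
2+2+2+4+6
4+4+4+4
2+2+4+4+4
2+2+2+2+4+4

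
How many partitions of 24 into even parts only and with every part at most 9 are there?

34

There are too many to list fully; the first 12 (by largest part) are:
8,8,8
8,8,6,2
8,8,4,4
8,8,4,2,2
8,8,2,2,2,2
8,6,6,4
8,6,6,2,2
8,6,4,4,2
8,6,4,2,2,2
8,6,2,2,2,2,2
8,4,4,4,4
8,4,4,4,2,2
…and 22 more, for 34 total.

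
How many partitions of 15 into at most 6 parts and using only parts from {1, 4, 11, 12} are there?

Listing the qualifying partitions of 15:
12+1+1+1
11+4
11+1+1+1+1
4+4+4+1+1+1

4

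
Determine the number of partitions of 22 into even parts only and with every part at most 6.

16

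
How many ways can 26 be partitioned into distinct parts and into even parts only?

The partitions of 26 that satisfy the conditions:
26
24, 2
22, 4
20, 6
20, 4, 2
18, 8
18, 6, 2
16, 10
16, 8, 2
16, 6, 4
14, 12
14, 10, 2
14, 8, 4
14, 6, 4, 2
12, 10, 4
12, 8, 6
12, 8, 4, 2
10, 8, 6, 2
That's 18 in total.

18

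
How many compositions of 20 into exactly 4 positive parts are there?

By stars and bars with positive parts, the count is C(19,3) = 969.

969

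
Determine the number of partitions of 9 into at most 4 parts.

18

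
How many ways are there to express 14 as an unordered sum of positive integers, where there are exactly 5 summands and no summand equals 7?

Listing the qualifying partitions of 14:
10+1+1+1+1
9+2+1+1+1
8+3+1+1+1
8+2+2+1+1
6+5+1+1+1
6+4+2+1+1
6+3+3+1+1
6+3+2+2+1
6+2+2+2+2
5+5+2+1+1
5+4+3+1+1
5+4+2+2+1
5+3+3+2+1
5+3+2+2+2
4+4+4+1+1
4+4+3+2+1
4+4+2+2+2
4+3+3+3+1
4+3+3+2+2
3+3+3+3+2
Counting gives 20.

20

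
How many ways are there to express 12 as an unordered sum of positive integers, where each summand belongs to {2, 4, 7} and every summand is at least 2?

Enumerating:
4, 4, 4
4, 4, 2, 2
4, 2, 2, 2, 2
2, 2, 2, 2, 2, 2

4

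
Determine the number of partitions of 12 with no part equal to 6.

66

A partial list (first 12 by largest part):
12
11+1
10+2
10+1+1
9+3
9+2+1
9+1+1+1
8+4
8+3+1
8+2+2
8+2+1+1
8+1+1+1+1
…and 54 more, for 66 total.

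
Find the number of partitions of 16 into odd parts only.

32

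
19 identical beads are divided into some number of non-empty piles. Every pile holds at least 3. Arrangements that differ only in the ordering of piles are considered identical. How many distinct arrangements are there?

39

There are too many to list fully; the first 12 (by largest part) are:
19
16, 3
15, 4
14, 5
13, 6
13, 3, 3
12, 7
12, 4, 3
11, 8
11, 5, 3
11, 4, 4
10, 9
…and 27 more, for 39 total.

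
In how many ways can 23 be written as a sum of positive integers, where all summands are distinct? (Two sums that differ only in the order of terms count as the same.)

Systematic enumeration (by largest part, then next-largest, …) yields 104.

104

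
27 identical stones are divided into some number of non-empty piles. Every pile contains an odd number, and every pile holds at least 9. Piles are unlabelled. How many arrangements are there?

2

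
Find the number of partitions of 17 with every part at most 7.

201

Systematic enumeration (by largest part, then next-largest, …) yields 201.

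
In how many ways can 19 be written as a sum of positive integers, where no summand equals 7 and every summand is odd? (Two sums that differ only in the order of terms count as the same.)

39

There are too many to list fully; the first 12 (by largest part) are:
19
17 + 1 + 1
15 + 3 + 1
15 + 1 + 1 + 1 + 1
13 + 5 + 1
13 + 3 + 3
13 + 3 + 1 + 1 + 1
13 + 1 + 1 + 1 + 1 + 1 + 1
11 + 5 + 3
11 + 5 + 1 + 1 + 1
11 + 3 + 3 + 1 + 1
11 + 3 + 1 + 1 + 1 + 1 + 1
…and 27 more, for 39 total.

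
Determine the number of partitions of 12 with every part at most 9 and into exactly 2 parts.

They are:
9+3
8+4
7+5
6+6

4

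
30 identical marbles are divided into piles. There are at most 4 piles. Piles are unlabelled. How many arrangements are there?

297

Counting exhaustively, 297 partitions satisfy the conditions.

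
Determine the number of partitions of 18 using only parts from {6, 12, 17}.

Listing the qualifying partitions of 18:
6,12
6,6,6
That's 2 in total.

2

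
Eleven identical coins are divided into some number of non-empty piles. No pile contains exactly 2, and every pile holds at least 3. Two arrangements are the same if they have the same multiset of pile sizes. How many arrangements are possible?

Listing the qualifying partitions of 11:
11
8 + 3
7 + 4
6 + 5
5 + 3 + 3
4 + 4 + 3

6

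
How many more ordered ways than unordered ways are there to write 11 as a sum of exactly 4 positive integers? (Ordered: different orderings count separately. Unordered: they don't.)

Compositions: C(10,3) = 120.
Unordered (partitions into 4 parts): 11.
Difference: 120 − 11 = 109.

109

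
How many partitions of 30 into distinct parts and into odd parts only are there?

18

The partitions of 30 that satisfy the conditions:
29,1
27,3
25,5
23,7
21,9
21,5,3,1
19,11
19,7,3,1
17,13
17,9,3,1
17,7,5,1
15,11,3,1
15,9,5,1
15,7,5,3
13,11,5,1
13,9,7,1
13,9,5,3
11,9,7,3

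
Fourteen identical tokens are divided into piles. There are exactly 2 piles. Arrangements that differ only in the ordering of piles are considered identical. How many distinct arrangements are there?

7

Listing the qualifying partitions of 14:
13,1
12,2
11,3
10,4
9,5
8,6
7,7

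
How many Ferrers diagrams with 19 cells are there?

There are 490 such partitions.

490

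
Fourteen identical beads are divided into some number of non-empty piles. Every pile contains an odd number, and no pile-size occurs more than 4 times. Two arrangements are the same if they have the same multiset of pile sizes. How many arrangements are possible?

Listing the qualifying partitions of 14:
13, 1
11, 3
11, 1, 1, 1
9, 5
9, 3, 1, 1
7, 7
7, 5, 1, 1
7, 3, 3, 1
7, 3, 1, 1, 1, 1
5, 5, 3, 1
5, 5, 1, 1, 1, 1
5, 3, 3, 3
5, 3, 3, 1, 1, 1
3, 3, 3, 3, 1, 1
That's 14 in total.

14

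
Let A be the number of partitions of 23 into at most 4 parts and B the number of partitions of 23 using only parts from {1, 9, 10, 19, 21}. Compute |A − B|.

142

Partitions of 23 into at most 4 parts: 150.
Partitions of 23 using only parts from {1, 9, 10, 19, 21}: 8.
|150 − 8| = 142.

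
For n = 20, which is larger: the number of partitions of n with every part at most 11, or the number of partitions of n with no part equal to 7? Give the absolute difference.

34

Partitions of 20 with every part at most 11: 560.
Partitions of 20 with no part equal to 7: 526.
|560 − 526| = 34.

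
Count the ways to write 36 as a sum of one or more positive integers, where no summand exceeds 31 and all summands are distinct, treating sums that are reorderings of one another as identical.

Enumerating by decreasing first part gives 661 partitions in all.

661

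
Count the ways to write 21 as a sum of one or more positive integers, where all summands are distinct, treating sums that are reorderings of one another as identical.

76

Enumerating by decreasing first part gives 76 partitions in all.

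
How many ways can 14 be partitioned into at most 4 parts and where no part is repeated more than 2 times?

A partial list (first 12 by largest part):
14
13+1
12+2
12+1+1
11+3
11+2+1
10+4
10+3+1
10+2+2
10+2+1+1
9+5
9+4+1
…and 31 more, for 43 total.

43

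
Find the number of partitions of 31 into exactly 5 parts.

427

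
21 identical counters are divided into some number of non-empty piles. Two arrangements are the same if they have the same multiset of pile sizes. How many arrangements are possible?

Direct enumeration gives 792 partitions.

792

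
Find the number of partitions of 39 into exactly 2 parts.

19

The partitions of 39 that satisfy the conditions:
38,1
37,2
36,3
35,4
34,5
33,6
32,7
31,8
30,9
29,10
28,11
27,12
26,13
25,14
24,15
23,16
22,17
21,18
20,19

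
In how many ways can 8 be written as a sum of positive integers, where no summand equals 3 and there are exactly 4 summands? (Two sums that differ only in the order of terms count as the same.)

3

The partitions of 8 that satisfy the conditions:
5, 1, 1, 1
4, 2, 1, 1
2, 2, 2, 2
Counting gives 3.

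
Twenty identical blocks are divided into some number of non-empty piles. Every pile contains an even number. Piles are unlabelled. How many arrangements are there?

There are too many to list fully; the first 12 (by largest part) are:
20
18 + 2
16 + 4
16 + 2 + 2
14 + 6
14 + 4 + 2
14 + 2 + 2 + 2
12 + 8
12 + 6 + 2
12 + 4 + 4
12 + 4 + 2 + 2
12 + 2 + 2 + 2 + 2
…and 30 more, for 42 total.

42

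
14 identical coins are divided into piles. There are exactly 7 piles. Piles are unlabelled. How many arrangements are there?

15

Enumerating:
8 + 1 + 1 + 1 + 1 + 1 + 1
7 + 2 + 1 + 1 + 1 + 1 + 1
6 + 3 + 1 + 1 + 1 + 1 + 1
6 + 2 + 2 + 1 + 1 + 1 + 1
5 + 4 + 1 + 1 + 1 + 1 + 1
5 + 3 + 2 + 1 + 1 + 1 + 1
5 + 2 + 2 + 2 + 1 + 1 + 1
4 + 4 + 2 + 1 + 1 + 1 + 1
4 + 3 + 3 + 1 + 1 + 1 + 1
4 + 3 + 2 + 2 + 1 + 1 + 1
4 + 2 + 2 + 2 + 2 + 1 + 1
3 + 3 + 3 + 2 + 1 + 1 + 1
3 + 3 + 2 + 2 + 2 + 1 + 1
3 + 2 + 2 + 2 + 2 + 2 + 1
2 + 2 + 2 + 2 + 2 + 2 + 2
Counting gives 15.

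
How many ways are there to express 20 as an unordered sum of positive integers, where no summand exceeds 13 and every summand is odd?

There are too many to list fully; the first 12 (by largest part) are:
13+7
13+5+1+1
13+3+3+1
13+3+1+1+1+1
13+1+1+1+1+1+1+1
11+9
11+7+1+1
11+5+3+1
11+5+1+1+1+1
11+3+3+3
11+3+3+1+1+1
11+3+1+1+1+1+1+1
…and 46 more, for 58 total.

58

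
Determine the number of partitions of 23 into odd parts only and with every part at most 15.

Enumerating by decreasing first part gives 96 partitions in all.

96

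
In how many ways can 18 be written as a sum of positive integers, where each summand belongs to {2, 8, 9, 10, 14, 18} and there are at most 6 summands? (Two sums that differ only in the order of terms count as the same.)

The partitions of 18 that satisfy the conditions:
18
2, 2, 14
8, 10
2, 2, 2, 2, 10
9, 9
2, 8, 8
2, 2, 2, 2, 2, 8
Counting gives 7.

7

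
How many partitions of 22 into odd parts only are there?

Direct enumeration gives 89 partitions.

89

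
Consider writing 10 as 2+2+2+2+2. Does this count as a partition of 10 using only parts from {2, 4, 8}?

Yes

The parts sum to 10, and the condition 'each summand belongs to {2, 4, 8}' holds.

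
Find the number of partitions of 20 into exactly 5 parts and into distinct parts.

Enumerating:
10, 4, 3, 2, 1
9, 5, 3, 2, 1
8, 6, 3, 2, 1
8, 5, 4, 2, 1
7, 6, 4, 2, 1
7, 5, 4, 3, 1
6, 5, 4, 3, 2
That's 7 in total.

7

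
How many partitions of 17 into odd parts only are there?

38

There are too many to list fully; the first 12 (by largest part) are:
17
15+1+1
13+3+1
13+1+1+1+1
11+5+1
11+3+3
11+3+1+1+1
11+1+1+1+1+1+1
9+7+1
9+5+3
9+5+1+1+1
9+3+3+1+1
…and 26 more, for 38 total.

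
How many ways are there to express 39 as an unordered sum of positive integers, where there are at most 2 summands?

20

Enumerating:
39
38+1
37+2
36+3
35+4
34+5
33+6
32+7
31+8
30+9
29+10
28+11
27+12
26+13
25+14
24+15
23+16
22+17
21+18
20+19
That's 20 in total.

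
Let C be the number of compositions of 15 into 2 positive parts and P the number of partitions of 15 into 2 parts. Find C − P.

7

Ordered (compositions into 2 parts): C(14,1) = 14.
Partitions of 15 into exactly 2 parts: 7.
Difference: 14 − 7 = 7.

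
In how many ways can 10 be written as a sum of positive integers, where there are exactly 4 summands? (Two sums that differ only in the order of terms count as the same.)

9

They are:
7+1+1+1
6+2+1+1
5+3+1+1
5+2+2+1
4+4+1+1
4+3+2+1
4+2+2+2
3+3+3+1
3+3+2+2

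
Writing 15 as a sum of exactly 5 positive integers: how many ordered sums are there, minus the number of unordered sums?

Compositions: C(14,4) = 1001.
Unordered (partitions into 5 parts): 30.
Difference: 1001 − 30 = 971.

971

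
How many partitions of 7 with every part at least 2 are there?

4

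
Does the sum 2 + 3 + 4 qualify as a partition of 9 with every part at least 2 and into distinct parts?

The parts sum to 9, and the condition 'every summand is at least 2' holds; the condition 'all summands are distinct' holds.

Yes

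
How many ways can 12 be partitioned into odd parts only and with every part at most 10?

Enumerating:
9,3
9,1,1,1
7,5
7,3,1,1
7,1,1,1,1,1
5,5,1,1
5,3,3,1
5,3,1,1,1,1
5,1,1,1,1,1,1,1
3,3,3,3
3,3,3,1,1,1
3,3,1,1,1,1,1,1
3,1,1,1,1,1,1,1,1,1
1,1,1,1,1,1,1,1,1,1,1,1
That's 14 in total.

14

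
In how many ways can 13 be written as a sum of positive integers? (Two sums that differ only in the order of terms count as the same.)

101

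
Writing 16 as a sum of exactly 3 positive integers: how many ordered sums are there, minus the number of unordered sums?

84

Compositions: C(15,2) = 105.
Partitions of 16 into exactly 3 parts: 21.
Difference: 105 − 21 = 84.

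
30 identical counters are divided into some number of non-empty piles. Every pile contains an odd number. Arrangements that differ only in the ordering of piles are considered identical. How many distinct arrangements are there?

Systematic enumeration (by largest part, then next-largest, …) yields 296.

296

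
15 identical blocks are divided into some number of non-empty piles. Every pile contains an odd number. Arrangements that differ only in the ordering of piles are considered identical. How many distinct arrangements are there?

A partial list (first 12 by largest part):
15
13+1+1
11+3+1
11+1+1+1+1
9+5+1
9+3+3
9+3+1+1+1
9+1+1+1+1+1+1
7+7+1
7+5+3
7+5+1+1+1
7+3+3+1+1
…and 15 more, for 27 total.

27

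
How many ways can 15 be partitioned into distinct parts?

A partial list (first 12 by largest part):
15
14+1
13+2
12+3
12+2+1
11+4
11+3+1
10+5
10+4+1
10+3+2
9+6
9+5+1
…and 15 more, for 27 total.

27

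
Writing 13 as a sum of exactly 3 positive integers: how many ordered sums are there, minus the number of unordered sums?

52

Ordered (compositions into 3 parts): C(12,2) = 66.
Partitions of 13 into exactly 3 parts: 14.
Difference: 66 − 14 = 52.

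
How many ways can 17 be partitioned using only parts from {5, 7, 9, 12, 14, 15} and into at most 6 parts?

Listing the qualifying partitions of 17:
12 + 5
7 + 5 + 5
Counting gives 2.

2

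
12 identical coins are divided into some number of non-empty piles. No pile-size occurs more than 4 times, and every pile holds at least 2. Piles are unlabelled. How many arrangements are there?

20

Listing the qualifying partitions of 12:
12
10,2
9,3
8,4
8,2,2
7,5
7,3,2
6,6
6,4,2
6,3,3
6,2,2,2
5,5,2
5,4,3
5,3,2,2
4,4,4
4,4,2,2
4,3,3,2
4,2,2,2,2
3,3,3,3
3,3,2,2,2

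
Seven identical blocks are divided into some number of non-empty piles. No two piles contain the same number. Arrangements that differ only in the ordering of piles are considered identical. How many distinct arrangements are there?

Listing the qualifying partitions of 7:
7
6, 1
5, 2
4, 3
4, 2, 1
That's 5 in total.

5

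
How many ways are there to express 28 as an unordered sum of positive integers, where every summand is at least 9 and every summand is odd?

They are:
19,9
17,11
15,13
Counting gives 3.

3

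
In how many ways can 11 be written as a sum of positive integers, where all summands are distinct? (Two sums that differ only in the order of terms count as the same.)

Enumerating:
11
1+10
2+9
3+8
1+2+8
4+7
1+3+7
5+6
1+4+6
2+3+6
2+4+5
1+2+3+5
Counting gives 12.

12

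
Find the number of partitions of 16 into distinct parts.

32

A partial list (first 12 by largest part):
16
1 + 15
2 + 14
3 + 13
1 + 2 + 13
4 + 12
1 + 3 + 12
5 + 11
1 + 4 + 11
2 + 3 + 11
6 + 10
1 + 5 + 10
…and 20 more, for 32 total.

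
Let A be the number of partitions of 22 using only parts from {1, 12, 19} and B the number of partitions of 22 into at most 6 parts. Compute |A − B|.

Partitions of 22 using only parts from {1, 12, 19}: 3.
Partitions of 22 into at most 6 parts: 391.
|3 − 391| = 388.

388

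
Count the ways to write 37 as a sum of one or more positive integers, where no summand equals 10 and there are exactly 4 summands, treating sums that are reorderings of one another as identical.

Counting exhaustively, 317 partitions satisfy the conditions.

317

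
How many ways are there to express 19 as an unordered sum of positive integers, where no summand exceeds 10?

423

Enumerating by decreasing first part gives 423 partitions in all.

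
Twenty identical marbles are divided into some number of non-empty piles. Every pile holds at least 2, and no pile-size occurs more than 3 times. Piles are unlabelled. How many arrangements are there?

Direct enumeration gives 107 partitions.

107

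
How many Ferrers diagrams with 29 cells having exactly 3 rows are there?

There are too many to list fully; the first 12 (by largest part) are:
27+1+1
26+2+1
25+3+1
25+2+2
24+4+1
24+3+2
23+5+1
23+4+2
23+3+3
22+6+1
22+5+2
22+4+3
…and 58 more, for 70 total.

70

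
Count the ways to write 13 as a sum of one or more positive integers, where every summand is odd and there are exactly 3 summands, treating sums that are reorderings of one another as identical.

5

The partitions of 13 that satisfy the conditions:
11+1+1
9+3+1
7+5+1
7+3+3
5+5+3
Counting gives 5.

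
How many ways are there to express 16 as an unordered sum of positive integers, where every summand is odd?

There are too many to list fully; the first 12 (by largest part) are:
15 + 1
13 + 3
13 + 1 + 1 + 1
11 + 5
11 + 3 + 1 + 1
11 + 1 + 1 + 1 + 1 + 1
9 + 7
9 + 5 + 1 + 1
9 + 3 + 3 + 1
9 + 3 + 1 + 1 + 1 + 1
9 + 1 + 1 + 1 + 1 + 1 + 1 + 1
7 + 7 + 1 + 1
…and 20 more, for 32 total.

32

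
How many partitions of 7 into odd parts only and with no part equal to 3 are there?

3

Enumerating:
7
1, 1, 5
1, 1, 1, 1, 1, 1, 1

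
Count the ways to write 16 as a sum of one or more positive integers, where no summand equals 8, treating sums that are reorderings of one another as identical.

Enumerating by decreasing first part gives 209 partitions in all.

209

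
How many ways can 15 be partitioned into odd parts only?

27

There are too many to list fully; the first 12 (by largest part) are:
15
13 + 1 + 1
11 + 3 + 1
11 + 1 + 1 + 1 + 1
9 + 5 + 1
9 + 3 + 3
9 + 3 + 1 + 1 + 1
9 + 1 + 1 + 1 + 1 + 1 + 1
7 + 7 + 1
7 + 5 + 3
7 + 5 + 1 + 1 + 1
7 + 3 + 3 + 1 + 1
…and 15 more, for 27 total.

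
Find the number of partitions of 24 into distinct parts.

122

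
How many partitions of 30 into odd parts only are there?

296

Direct enumeration gives 296 partitions.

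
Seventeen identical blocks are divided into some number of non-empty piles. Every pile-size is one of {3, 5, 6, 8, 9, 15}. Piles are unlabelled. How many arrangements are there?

Enumerating:
9, 8
9, 5, 3
8, 6, 3
8, 3, 3, 3
6, 6, 5
6, 5, 3, 3
5, 3, 3, 3, 3
That's 7 in total.

7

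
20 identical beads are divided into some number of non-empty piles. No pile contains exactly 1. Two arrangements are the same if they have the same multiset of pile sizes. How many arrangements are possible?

137

Direct enumeration gives 137 partitions.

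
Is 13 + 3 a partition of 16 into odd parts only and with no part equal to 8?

The parts sum to 16, and the condition 'every summand is odd' holds; the condition 'no summand equals 8' holds.

Yes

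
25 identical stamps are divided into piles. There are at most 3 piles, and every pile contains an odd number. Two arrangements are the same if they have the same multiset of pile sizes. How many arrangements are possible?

17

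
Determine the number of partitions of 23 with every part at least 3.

88

There are 88 such partitions.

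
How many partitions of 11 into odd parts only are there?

Enumerating:
11
9, 1, 1
7, 3, 1
7, 1, 1, 1, 1
5, 5, 1
5, 3, 3
5, 3, 1, 1, 1
5, 1, 1, 1, 1, 1, 1
3, 3, 3, 1, 1
3, 3, 1, 1, 1, 1, 1
3, 1, 1, 1, 1, 1, 1, 1, 1
1, 1, 1, 1, 1, 1, 1, 1, 1, 1, 1
That's 12 in total.

12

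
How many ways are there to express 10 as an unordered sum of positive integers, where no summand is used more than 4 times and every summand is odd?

7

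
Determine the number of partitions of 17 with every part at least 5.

7

Listing the qualifying partitions of 17:
17
12,5
11,6
10,7
9,8
7,5,5
6,6,5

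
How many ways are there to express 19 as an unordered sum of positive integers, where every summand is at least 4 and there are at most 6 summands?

18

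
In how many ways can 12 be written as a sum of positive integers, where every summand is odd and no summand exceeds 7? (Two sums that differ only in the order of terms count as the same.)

12

Listing the qualifying partitions of 12:
7 + 5
7 + 3 + 1 + 1
7 + 1 + 1 + 1 + 1 + 1
5 + 5 + 1 + 1
5 + 3 + 3 + 1
5 + 3 + 1 + 1 + 1 + 1
5 + 1 + 1 + 1 + 1 + 1 + 1 + 1
3 + 3 + 3 + 3
3 + 3 + 3 + 1 + 1 + 1
3 + 3 + 1 + 1 + 1 + 1 + 1 + 1
3 + 1 + 1 + 1 + 1 + 1 + 1 + 1 + 1 + 1
1 + 1 + 1 + 1 + 1 + 1 + 1 + 1 + 1 + 1 + 1 + 1
Counting gives 12.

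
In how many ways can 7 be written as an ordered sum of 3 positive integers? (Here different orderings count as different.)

15

Place 2 bars in the 6 internal gaps of a row of 7 dots: C(6,2) = 15.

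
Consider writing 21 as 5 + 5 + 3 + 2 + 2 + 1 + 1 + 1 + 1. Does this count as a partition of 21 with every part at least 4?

The parts sum to 21, and the condition 'every summand is at least 4' is violated.

No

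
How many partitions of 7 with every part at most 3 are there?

The partitions of 7 that satisfy the conditions:
1 + 3 + 3
2 + 2 + 3
1 + 1 + 2 + 3
1 + 1 + 1 + 1 + 3
1 + 2 + 2 + 2
1 + 1 + 1 + 2 + 2
1 + 1 + 1 + 1 + 1 + 2
1 + 1 + 1 + 1 + 1 + 1 + 1

8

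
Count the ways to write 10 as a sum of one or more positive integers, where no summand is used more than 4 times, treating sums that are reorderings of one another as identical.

There are too many to list fully; the first 12 (by largest part) are:
10
9+1
8+2
8+1+1
7+3
7+2+1
7+1+1+1
6+4
6+3+1
6+2+2
6+2+1+1
6+1+1+1+1
…and 22 more, for 34 total.

34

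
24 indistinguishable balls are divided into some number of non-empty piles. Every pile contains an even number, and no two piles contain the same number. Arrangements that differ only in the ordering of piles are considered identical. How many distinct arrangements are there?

15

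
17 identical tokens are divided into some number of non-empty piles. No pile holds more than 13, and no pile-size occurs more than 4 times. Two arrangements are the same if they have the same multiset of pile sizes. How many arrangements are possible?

198

Direct enumeration gives 198 partitions.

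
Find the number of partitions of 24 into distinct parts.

Direct enumeration gives 122 partitions.

122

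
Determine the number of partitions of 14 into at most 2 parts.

Listing the qualifying partitions of 14:
14
1+13
2+12
3+11
4+10
5+9
6+8
7+7

8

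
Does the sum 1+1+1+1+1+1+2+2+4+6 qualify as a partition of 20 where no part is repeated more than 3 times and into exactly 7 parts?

No

The parts sum to 20, and the condition 'no summand is used more than 3 times' is violated.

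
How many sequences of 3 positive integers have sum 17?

By stars and bars with positive parts, the count is C(16,2) = 120.

120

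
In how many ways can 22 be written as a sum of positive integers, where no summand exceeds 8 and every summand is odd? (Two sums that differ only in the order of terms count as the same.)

42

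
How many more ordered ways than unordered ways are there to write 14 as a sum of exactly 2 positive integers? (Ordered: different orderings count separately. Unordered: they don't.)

Compositions: C(13,1) = 13.
Unordered (partitions into 2 parts): 7.
Difference: 13 − 7 = 6.

6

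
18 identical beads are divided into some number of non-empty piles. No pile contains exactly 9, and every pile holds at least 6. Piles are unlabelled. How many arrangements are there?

They are:
18
12,6
11,7
10,8
6,6,6

5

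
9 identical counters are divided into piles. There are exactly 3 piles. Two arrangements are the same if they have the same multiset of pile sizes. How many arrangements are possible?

7

The partitions of 9 that satisfy the conditions:
7+1+1
6+2+1
5+3+1
5+2+2
4+4+1
4+3+2
3+3+3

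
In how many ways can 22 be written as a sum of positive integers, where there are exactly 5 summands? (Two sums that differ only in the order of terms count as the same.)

Enumerating by decreasing first part gives 119 partitions in all.

119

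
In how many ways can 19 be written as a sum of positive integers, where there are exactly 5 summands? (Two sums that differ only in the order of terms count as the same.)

70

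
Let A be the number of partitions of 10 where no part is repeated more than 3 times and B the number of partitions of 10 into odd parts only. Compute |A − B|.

19

Partitions of 10 where no part is repeated more than 3 times: 29.
Partitions of 10 into odd parts only: 10.
|29 − 10| = 19.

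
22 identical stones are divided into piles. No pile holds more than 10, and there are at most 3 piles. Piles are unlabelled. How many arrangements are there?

10

The partitions of 22 that satisfy the conditions:
2, 10, 10
3, 9, 10
4, 8, 10
5, 7, 10
6, 6, 10
4, 9, 9
5, 8, 9
6, 7, 9
6, 8, 8
7, 7, 8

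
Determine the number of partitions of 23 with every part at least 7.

8

Enumerating:
23
16, 7
15, 8
14, 9
13, 10
12, 11
9, 7, 7
8, 8, 7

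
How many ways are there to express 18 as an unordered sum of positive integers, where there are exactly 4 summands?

47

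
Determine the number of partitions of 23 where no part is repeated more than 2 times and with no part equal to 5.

231

There are 231 such partitions.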